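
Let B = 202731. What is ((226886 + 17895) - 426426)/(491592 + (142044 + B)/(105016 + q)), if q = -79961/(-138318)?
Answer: -2638517697435605/7140757270012458 ≈ -0.36950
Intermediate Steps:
q = 79961/138318 (q = -79961*(-1/138318) = 79961/138318 ≈ 0.57810)
((226886 + 17895) - 426426)/(491592 + (142044 + B)/(105016 + q)) = ((226886 + 17895) - 426426)/(491592 + (142044 + 202731)/(105016 + 79961/138318)) = (244781 - 426426)/(491592 + 344775/(14525683049/138318)) = -181645/(491592 + 344775*(138318/14525683049)) = -181645/(491592 + 47688588450/14525683049) = -181645/7140757270012458/14525683049 = -181645*14525683049/7140757270012458 = -2638517697435605/7140757270012458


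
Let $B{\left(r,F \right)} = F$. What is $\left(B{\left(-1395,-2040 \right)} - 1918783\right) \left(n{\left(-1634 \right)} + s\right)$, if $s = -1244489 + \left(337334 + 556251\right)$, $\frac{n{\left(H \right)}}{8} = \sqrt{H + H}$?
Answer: $674024473992 - 30733168 i \sqrt{817} \approx 6.7402 \cdot 10^{11} - 8.7845 \cdot 10^{8} i$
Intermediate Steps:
$n{\left(H \right)} = 8 \sqrt{2} \sqrt{H}$ ($n{\left(H \right)} = 8 \sqrt{H + H} = 8 \sqrt{2 H} = 8 \sqrt{2} \sqrt{H}$)
$s = -350904$ ($s = -1244489 + 893585 = -350904$)
$\left(B{\left(-1395,-2040 \right)} - 1918783\right) \left(n{\left(-1634 \right)} + s\right) = \left(-2040 - 1918783\right) \left(8 \sqrt{2} \sqrt{-1634} - 350904\right) = - 1920823 \left(8 \sqrt{2} i \sqrt{1634} - 350904\right) = - 1920823 \left(16 i \sqrt{817} - 350904\right) = - 1920823 \left(-350904 + 16 i \sqrt{817}\right) = 674024473992 - 30733168 i \sqrt{817}$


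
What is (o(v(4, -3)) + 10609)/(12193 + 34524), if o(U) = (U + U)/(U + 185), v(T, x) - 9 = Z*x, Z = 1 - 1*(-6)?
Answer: 1835333/8082041 ≈ 0.22709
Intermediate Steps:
Z = 7 (Z = 1 + 6 = 7)
v(T, x) = 9 + 7*x
o(U) = 2*U/(185 + U) (o(U) = (2*U)/(185 + U) = 2*U/(185 + U))
(o(v(4, -3)) + 10609)/(12193 + 34524) = (2*(9 + 7*(-3))/(185 + (9 + 7*(-3))) + 10609)/(12193 + 34524) = (2*(9 - 21)/(185 + (9 - 21)) + 10609)/46717 = (2*(-12)/(185 - 12) + 10609)*(1/46717) = (2*(-12)/173 + 10609)*(1/46717) = (2*(-12)*(1/173) + 10609)*(1/46717) = (-24/173 + 10609)*(1/46717) = (1835333/173)*(1/46717) = 1835333/8082041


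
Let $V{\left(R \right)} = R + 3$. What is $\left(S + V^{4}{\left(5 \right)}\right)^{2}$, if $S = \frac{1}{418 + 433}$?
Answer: $\frac{12150083575809}{724201} \approx 1.6777 \cdot 10^{7}$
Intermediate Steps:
$V{\left(R \right)} = 3 + R$
$S = \frac{1}{851} \approx 0.0011751$
$\left(S + V^{4}{\left(5 \right)}\right)^{2} = \left(\frac{1}{851} + \left(3 + 5\right)^{4}\right)^{2} = \left(\frac{1}{851} + 8^{4}\right)^{2} = \left(\frac{1}{851} + 4096\right)^{2} = \left(\frac{3485697}{851}\right)^{2} = \frac{12150083575809}{724201}$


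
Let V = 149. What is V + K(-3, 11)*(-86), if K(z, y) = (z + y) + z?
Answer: -281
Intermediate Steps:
K(z, y) = y + 2*z (K(z, y) = (y + z) + z = y + 2*z)
V + K(-3, 11)*(-86) = 149 + (11 + 2*(-3))*(-86) = 149 + (11 - 6)*(-86) = 149 + 5*(-86) = 149 - 430 = -281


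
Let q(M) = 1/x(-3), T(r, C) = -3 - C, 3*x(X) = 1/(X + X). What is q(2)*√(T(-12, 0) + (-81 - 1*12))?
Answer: -72*I*√6 ≈ -176.36*I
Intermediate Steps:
x(X) = 1/(6*X) (x(X) = 1/(3*(X + X)) = 1/(3*((2*X))) = (1/(2*X))/3 = 1/(6*X))
q(M) = -18 (q(M) = 1/((⅙)/(-3)) = 1/((⅙)*(-⅓)) = 1/(-1/18) = -18)
q(2)*√(T(-12, 0) + (-81 - 1*12)) = -18*√((-3 - 1*0) + (-81 - 1*12)) = -18*√((-3 + 0) + (-81 - 12)) = -18*√(-3 - 93) = -72*I*√6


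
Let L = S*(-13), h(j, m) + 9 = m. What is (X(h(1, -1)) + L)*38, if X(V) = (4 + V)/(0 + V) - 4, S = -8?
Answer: 19114/5 ≈ 3822.8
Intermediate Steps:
h(j, m) = -9 + m
X(V) = -4 + (4 + V)/V (X(V) = (4 + V)/V - 4 = -4 + (4 + V)/V)
L = 104 (L = -8*(-13) = 104)
(X(h(1, -1)) + L)*38 = ((-3 + 4/(-9 - 1)) + 104)*38 = ((-3 + 4/(-10)) + 104)*38 = ((-3 + 4*(-1/10)) + 104)*38 = ((-3 - 2/5) + 104)*38 = (-17/5 + 104)*38 = (503/5)*38 = 19114/5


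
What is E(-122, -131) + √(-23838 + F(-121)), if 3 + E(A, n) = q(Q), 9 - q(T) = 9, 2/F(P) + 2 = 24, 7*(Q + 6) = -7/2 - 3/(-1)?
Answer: -3 + I*√2884387/11 ≈ -3.0 + 154.4*I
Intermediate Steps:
Q = -85/14 (Q = -6 + (-7/2 - 3/(-1))/7 = -6 + (-7*½ - 3*(-1))/7 = -6 + (-7/2 + 3)/7 = -6 + (⅐)*(-½) = -6 - 1/14 = -85/14 ≈ -6.0714)
F(P) = 1/11 (F(P) = 2/(-2 + 24) = 2/22 = 2*(1/22) = 1/11)
q(T) = 0 (q(T) = 9 - 1*9 = 9 - 9 = 0)
E(A, n) = -3 (E(A, n) = -3 + 0 = -3)
E(-122, -131) + √(-23838 + F(-121)) = -3 + √(-23838 + 1/11) = -3 + √(-262217/11) = -3 + I*√2884387/11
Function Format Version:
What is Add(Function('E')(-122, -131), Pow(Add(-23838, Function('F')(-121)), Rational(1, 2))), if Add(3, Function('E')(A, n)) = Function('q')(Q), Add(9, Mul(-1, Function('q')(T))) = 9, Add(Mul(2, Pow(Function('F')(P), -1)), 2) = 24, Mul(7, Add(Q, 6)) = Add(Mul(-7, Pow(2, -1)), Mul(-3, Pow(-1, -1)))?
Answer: Add(-3, Mul(Rational(1, 11), I, Pow(2884387, Rational(1, 2)))) ≈ Add(-3.0000, Mul(154.40, I))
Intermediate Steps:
Q = Rational(-85, 14) (Q = Add(-6, Mul(Rational(1, 7), Add(Mul(-7, Pow(2, -1)), Mul(-3, Pow(-1, -1))))) = Add(-6, Mul(Rational(1, 7), Add(Mul(-7, Rational(1, 2)), Mul(-3, -1)))) = Add(-6, Mul(Rational(1, 7), Add(Rational(-7, 2), 3))) = Add(-6, Mul(Rational(1, 7), Rational(-1, 2))) = Add(-6, Rational(-1, 14)) = Rational(-85, 14) ≈ -6.0714)
Function('F')(P) = Rational(1, 11) (Function('F')(P) = Mul(2, Pow(Add(-2, 24), -1)) = Mul(2, Pow(22, -1)) = Mul(2, Rational(1, 22)) = Rational(1, 11))
Function('q')(T) = 0 (Function('q')(T) = Add(9, Mul(-1, 9)) = Add(9, -9) = 0)
Function('E')(A, n) = -3 (Function('E')(A, n) = Add(-3, 0) = -3)
Add(Function('E')(-122, -131), Pow(Add(-23838, Function('F')(-121)), Rational(1, 2))) = Add(-3, Pow(Add(-23838, Rational(1, 11)), Rational(1, 2))) = Add(-3, Pow(Rational(-262217, 11), Rational(1, 2))) = Add(-3, Mul(Rational(1, 11), I, Pow(2884387, Rational(1, 2))))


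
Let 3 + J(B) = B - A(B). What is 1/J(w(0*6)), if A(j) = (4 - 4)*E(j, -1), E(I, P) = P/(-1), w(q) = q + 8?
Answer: ⅕ ≈ 0.20000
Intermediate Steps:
w(q) = 8 + q
E(I, P) = -P (E(I, P) = P*(-1) = -P)
A(j) = 0 (A(j) = (4 - 4)*(-1*(-1)) = 0*1 = 0)
J(B) = -3 + B (J(B) = -3 + (B - 1*0) = -3 + (B + 0) = -3 + B)
1/J(w(0*6)) = 1/(-3 + (8 + 0*6)) = 1/(-3 + (8 + 0)) = 1/(-3 + 8) = 1/5 = ⅕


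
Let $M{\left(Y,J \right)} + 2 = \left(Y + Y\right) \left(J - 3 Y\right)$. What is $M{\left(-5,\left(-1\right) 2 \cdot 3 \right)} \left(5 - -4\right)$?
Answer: $-828$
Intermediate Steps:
$M{\left(Y,J \right)} = -2 + 2 Y \left(J - 3 Y\right)$ ($M{\left(Y,J \right)} = -2 + \left(Y + Y\right) \left(J - 3 Y\right) = -2 + 2 Y \left(J - 3 Y\right)$)
$M{\left(-5,\left(-1\right) 2 \cdot 3 \right)} \left(5 - -4\right) = \left(-2 - 6 \left(-5\right)^{2} + 2 \left(-1\right) 2 \cdot 3 \left(-5\right)\right) \left(5 - -4\right) = \left(-2 - 150 + 2 \left(\left(-2\right) 3\right) \left(-5\right)\right) \left(5 + 4\right) = \left(-2 - 150 + 2 \left(-6\right) \left(-5\right)\right) 9 = \left(-2 - 150 + 60\right) 9 = \left(-92\right) 9 = -828$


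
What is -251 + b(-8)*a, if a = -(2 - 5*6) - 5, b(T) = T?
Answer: -435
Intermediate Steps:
a = 23 (a = -(2 - 30) - 5 = -1*(-28) - 5 = 28 - 5 = 23)
-251 + b(-8)*a = -251 - 8*23 = -251 - 184 = -435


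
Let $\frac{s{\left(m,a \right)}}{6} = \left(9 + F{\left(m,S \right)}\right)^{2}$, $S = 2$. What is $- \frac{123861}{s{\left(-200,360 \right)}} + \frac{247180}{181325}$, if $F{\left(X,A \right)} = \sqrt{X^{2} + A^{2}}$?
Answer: $\frac{97568544282413}{115601645230370} + \frac{743166 \sqrt{10001}}{1593845929} \approx 0.89064$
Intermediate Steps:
$F{\left(X,A \right)} = \sqrt{A^{2} + X^{2}}$
$s{\left(m,a \right)} = 6 \left(9 + \sqrt{4 + m^{2}}\right)^{2}$ ($s{\left(m,a \right)} = 6 \left(9 + \sqrt{2^{2} + m^{2}}\right)^{2} = 6 \left(9 + \sqrt{4 + m^{2}}\right)^{2}$)
$- \frac{123861}{s{\left(-200,360 \right)}} + \frac{247180}{181325} = - \frac{123861}{6 \left(9 + \sqrt{4 + \left(-200\right)^{2}}\right)^{2}} + \frac{247180}{181325} = - \frac{123861}{6 \left(9 + \sqrt{4 + 40000}\right)^{2}} + 247180 \cdot \frac{1}{181325} = - \frac{123861}{6 \left(9 + \sqrt{40004}\right)^{2}} + \frac{49436}{36265} = - \frac{123861}{6 \left(9 + 2 \sqrt{10001}\right)^{2}} + \frac{49436}{36265} = - 123861 \frac{1}{6 \left(9 + 2 \sqrt{10001}\right)^{2}} + \frac{49436}{36265} = - \frac{41287}{2 \left(9 + 2 \sqrt{10001}\right)^{2}} + \frac{49436}{36265} = \frac{49436}{36265} - \frac{41287}{2 \left(9 + 2 \sqrt{10001}\right)^{2}}$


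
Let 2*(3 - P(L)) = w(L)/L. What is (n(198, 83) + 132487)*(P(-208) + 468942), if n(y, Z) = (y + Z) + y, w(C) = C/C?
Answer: 12969578167443/208 ≈ 6.2354e+10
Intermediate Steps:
w(C) = 1
P(L) = 3 - 1/(2*L)
n(y, Z) = Z + 2*y (n(y, Z) = (Z + y) + y = Z + 2*y)
(n(198, 83) + 132487)*(P(-208) + 468942) = ((83 + 2*198) + 132487)*((3 - ½/(-208)) + 468942) = ((83 + 396) + 132487)*((3 - ½*(-1/208)) + 468942) = (479 + 132487)*((3 + 1/416) + 468942) = 132966*(1249/416 + 468942) = 132966*(195081121/416) = 12969578167443/208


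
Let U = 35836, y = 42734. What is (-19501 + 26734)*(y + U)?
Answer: 568296810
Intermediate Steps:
(-19501 + 26734)*(y + U) = (-19501 + 26734)*(42734 + 35836) = 7233*78570 = 568296810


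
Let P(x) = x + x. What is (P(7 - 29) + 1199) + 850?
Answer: 2005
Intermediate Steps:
P(x) = 2*x
(P(7 - 29) + 1199) + 850 = (2*(7 - 29) + 1199) + 850 = (2*(-22) + 1199) + 850 = (-44 + 1199) + 850 = 1155 + 850 = 2005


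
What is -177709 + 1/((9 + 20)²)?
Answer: -149453268/841 ≈ -1.7771e+5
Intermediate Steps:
-177709 + 1/((9 + 20)²) = -177709 + 1/(29²) = -177709 + 1/841 = -149453268/841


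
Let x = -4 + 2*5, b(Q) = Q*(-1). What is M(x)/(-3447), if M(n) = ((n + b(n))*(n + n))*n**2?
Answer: 0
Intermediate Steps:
b(Q) = -Q
x = 6 (x = -4 + 10 = 6)
M(n) = 0 (M(n) = ((n - n)*(n + n))*n**2 = (0*(2*n))*n**2 = 0*n**2 = 0)
M(x)/(-3447) = 0/(-3447) = 0*(-1/3447) = 0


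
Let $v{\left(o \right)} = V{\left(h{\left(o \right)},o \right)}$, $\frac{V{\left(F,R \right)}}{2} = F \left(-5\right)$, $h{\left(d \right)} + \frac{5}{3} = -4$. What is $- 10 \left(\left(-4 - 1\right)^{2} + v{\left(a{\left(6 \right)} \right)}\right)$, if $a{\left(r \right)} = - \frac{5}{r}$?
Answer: $- \frac{2450}{3} \approx -816.67$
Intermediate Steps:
$h{\left(d \right)} = - \frac{17}{3}$ ($h{\left(d \right)} = - \frac{5}{3} - 4 = - \frac{17}{3}$)
$V{\left(F,R \right)} = - 10 F$ ($V{\left(F,R \right)} = 2 F \left(-5\right) = 2 \left(- 5 F\right) = - 10 F$)
$v{\left(o \right)} = \frac{170}{3}$ ($v{\left(o \right)} = \left(-10\right) \left(- \frac{17}{3}\right) = \frac{170}{3}$)
$- 10 \left(\left(-4 - 1\right)^{2} + v{\left(a{\left(6 \right)} \right)}\right) = - 10 \left(\left(-4 - 1\right)^{2} + \frac{170}{3}\right) = - 10 \left(\left(-5\right)^{2} + \frac{170}{3}\right) = - 10 \left(25 + \frac{170}{3}\right) = \left(-10\right) \frac{245}{3} = - \frac{2450}{3}$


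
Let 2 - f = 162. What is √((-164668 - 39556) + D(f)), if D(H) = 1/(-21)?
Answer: I*√90062805/21 ≈ 451.91*I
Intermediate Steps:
f = -160 (f = 2 - 1*162 = 2 - 162 = -160)
D(H) = -1/21
√((-164668 - 39556) + D(f)) = √((-164668 - 39556) - 1/21) = √(-204224 - 1/21) = √(-4288705/21) = I*√90062805/21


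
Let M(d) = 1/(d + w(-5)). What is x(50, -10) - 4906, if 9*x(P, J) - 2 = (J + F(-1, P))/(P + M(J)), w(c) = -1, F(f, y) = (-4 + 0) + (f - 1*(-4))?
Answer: -24239569/4941 ≈ -4905.8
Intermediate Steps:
F(f, y) = f (F(f, y) = -4 + (f + 4) = -4 + (4 + f) = f)
M(d) = 1/(-1 + d) (M(d) = 1/(d - 1) = 1/(-1 + d))
x(P, J) = 2/9 + (-1 + J)/(9*(P + 1/(-1 + J))) (x(P, J) = 2/9 + ((J - 1)/(P + 1/(-1 + J)))/9 = 2/9 + ((-1 + J)/(P + 1/(-1 + J)))/9 = 2/9 + (-1 + J)/(9*(P + 1/(-1 + J))))
x(50, -10) - 4906 = (2 + (-1 - 10)*(-1 - 10 + 2*50))/(9*(1 + 50*(-1 - 10))) - 4906 = (2 - 11*(-1 - 10 + 100))/(9*(1 + 50*(-11))) - 4906 = (2 - 11*89)/(9*(1 - 550)) - 4906 = (⅑)*(2 - 979)/(-549) - 4906 = (⅑)*(-1/549)*(-977) - 4906 = 977/4941 - 4906 = -24239569/4941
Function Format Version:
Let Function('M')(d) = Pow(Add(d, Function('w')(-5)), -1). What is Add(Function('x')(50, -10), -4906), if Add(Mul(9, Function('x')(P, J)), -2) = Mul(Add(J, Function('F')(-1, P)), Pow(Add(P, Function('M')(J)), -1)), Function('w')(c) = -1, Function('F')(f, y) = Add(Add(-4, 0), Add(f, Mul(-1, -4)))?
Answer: Rational(-24239569, 4941) ≈ -4905.8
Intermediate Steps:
Function('F')(f, y) = f (Function('F')(f, y) = Add(-4, Add(f, 4)) = Add(-4, Add(4, f)) = f)
Function('M')(d) = Pow(Add(-1, d), -1) (Function('M')(d) = Pow(Add(d, -1), -1) = Pow(Add(-1, d), -1))
Function('x')(P, J) = Add(Rational(2, 9), Mul(Rational(1, 9), Pow(Add(P, Pow(Add(-1, J), -1)), -1), Add(-1, J))) (Function('x')(P, J) = Add(Rational(2, 9), Mul(Rational(1, 9), Mul(Add(J, -1), Pow(Add(P, Pow(Add(-1, J), -1)), -1)))) = Add(Rational(2, 9), Mul(Rational(1, 9), Mul(Add(-1, J), Pow(Add(P, Pow(Add(-1, J), -1)), -1)))) = Add(Rational(2, 9), Mul(Rational(1, 9), Mul(Pow(Add(P, Pow(Add(-1, J), -1)), -1), Add(-1, J)))) = Add(Rational(2, 9), Mul(Rational(1, 9), Pow(Add(P, Pow(Add(-1, J), -1)), -1), Add(-1, J))))
Add(Function('x')(50, -10), -4906) = Add(Mul(Rational(1, 9), Pow(Add(1, Mul(50, Add(-1, -10))), -1), Add(2, Mul(Add(-1, -10), Add(-1, -10, Mul(2, 50))))), -4906) = Add(Mul(Rational(1, 9), Pow(Add(1, Mul(50, -11)), -1), Add(2, Mul(-11, Add(-1, -10, 100)))), -4906) = Add(Mul(Rational(1, 9), Pow(Add(1, -550), -1), Add(2, Mul(-11, 89))), -4906) = Add(Mul(Rational(1, 9), Pow(-549, -1), Add(2, -979)), -4906) = Add(Mul(Rational(1, 9), Rational(-1, 549), -977), -4906) = Add(Rational(977, 4941), -4906) = Rational(-24239569, 4941)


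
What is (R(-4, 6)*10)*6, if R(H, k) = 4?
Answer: 240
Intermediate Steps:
(R(-4, 6)*10)*6 = (4*10)*6 = 40*6 = 240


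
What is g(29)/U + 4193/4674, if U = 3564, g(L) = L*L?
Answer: 3145781/2776356 ≈ 1.1331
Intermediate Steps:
g(L) = L²
g(29)/U + 4193/4674 = 29²/3564 + 4193/4674 = 841*(1/3564) + 4193*(1/4674) = 841/3564 + 4193/4674 = 3145781/2776356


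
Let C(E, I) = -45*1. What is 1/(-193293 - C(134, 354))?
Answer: -1/193248 ≈ -5.1747e-6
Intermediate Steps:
C(E, I) = -45
1/(-193293 - C(134, 354)) = 1/(-193293 - 1*(-45)) = 1/(-193293 + 45) = 1/(-193248) = -1/193248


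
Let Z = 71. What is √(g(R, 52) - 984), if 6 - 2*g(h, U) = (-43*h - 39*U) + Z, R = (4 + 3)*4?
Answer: √2398/2 ≈ 24.485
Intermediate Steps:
R = 28 (R = 7*4 = 28)
g(h, U) = -65/2 + 39*U/2 + 43*h/2 (g(h, U) = 3 - ((-43*h - 39*U) + 71)/2 = 3 - (71 - 43*h - 39*U)/2 = 3 + (-71/2 + 39*U/2 + 43*h/2) = -65/2 + 39*U/2 + 43*h/2)
√(g(R, 52) - 984) = √((-65/2 + (39/2)*52 + (43/2)*28) - 984) = √((-65/2 + 1014 + 602) - 984) = √(3167/2 - 984) = √(1199/2) = √2398/2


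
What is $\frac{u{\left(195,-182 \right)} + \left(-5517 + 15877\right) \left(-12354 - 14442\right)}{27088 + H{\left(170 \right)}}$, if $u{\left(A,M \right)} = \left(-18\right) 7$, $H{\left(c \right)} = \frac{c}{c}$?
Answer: $- \frac{277606686}{27089} \approx -10248.0$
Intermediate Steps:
$H{\left(c \right)} = 1$
$u{\left(A,M \right)} = -126$
$\frac{u{\left(195,-182 \right)} + \left(-5517 + 15877\right) \left(-12354 - 14442\right)}{27088 + H{\left(170 \right)}} = \frac{-126 + \left(-5517 + 15877\right) \left(-12354 - 14442\right)}{27088 + 1} = \frac{-126 + 10360 \left(-26796\right)}{27089} = \left(-126 - 277606560\right) \frac{1}{27089} = \left(-277606686\right) \frac{1}{27089} = - \frac{277606686}{27089}$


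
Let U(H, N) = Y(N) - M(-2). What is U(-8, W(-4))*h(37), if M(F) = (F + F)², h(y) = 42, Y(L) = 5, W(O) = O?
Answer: -462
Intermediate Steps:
M(F) = 4*F² (M(F) = (2*F)² = 4*F²)
U(H, N) = -11 (U(H, N) = 5 - 4*(-2)² = 5 - 4*4 = 5 - 1*16 = 5 - 16 = -11)
U(-8, W(-4))*h(37) = -11*42 = -462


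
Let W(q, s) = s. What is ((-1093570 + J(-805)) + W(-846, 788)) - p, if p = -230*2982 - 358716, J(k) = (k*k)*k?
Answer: -521708331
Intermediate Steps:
J(k) = k³ (J(k) = k²*k = k³)
p = -1044576 (p = -685860 - 358716 = -1044576)
((-1093570 + J(-805)) + W(-846, 788)) - p = ((-1093570 + (-805)³) + 788) - 1*(-1044576) = ((-1093570 - 521660125) + 788) + 1044576 = (-522753695 + 788) + 1044576 = -522752907 + 1044576 = -521708331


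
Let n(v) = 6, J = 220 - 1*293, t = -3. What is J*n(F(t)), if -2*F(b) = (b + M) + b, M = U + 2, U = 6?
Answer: -438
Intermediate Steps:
M = 8 (M = 6 + 2 = 8)
F(b) = -4 - b (F(b) = -((b + 8) + b)/2 = -((8 + b) + b)/2 = -(8 + 2*b)/2 = -4 - b)
J = -73 (J = 220 - 293 = -73)
J*n(F(t)) = -73*6 = -438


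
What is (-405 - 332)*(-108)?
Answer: 79596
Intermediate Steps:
(-405 - 332)*(-108) = -737*(-108) = 79596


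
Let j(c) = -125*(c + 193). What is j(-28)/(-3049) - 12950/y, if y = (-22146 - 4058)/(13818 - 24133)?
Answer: -203371337875/39947998 ≈ -5090.9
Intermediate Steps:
j(c) = -24125 - 125*c (j(c) = -125*(193 + c) = -24125 - 125*c)
y = 26204/10315 (y = -26204/(-10315) = -26204*(-1/10315) = 26204/10315 ≈ 2.5404)
j(-28)/(-3049) - 12950/y = (-24125 - 125*(-28))/(-3049) - 12950/26204/10315 = (-24125 + 3500)*(-1/3049) - 12950*10315/26204 = -20625*(-1/3049) - 66789625/13102 = 20625/3049 - 66789625/13102 = -203371337875/39947998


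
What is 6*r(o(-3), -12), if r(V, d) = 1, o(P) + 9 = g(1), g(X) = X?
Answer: 6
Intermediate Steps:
o(P) = -8 (o(P) = -9 + 1 = -8)
6*r(o(-3), -12) = 6*1 = 6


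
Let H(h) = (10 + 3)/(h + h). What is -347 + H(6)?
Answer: -4151/12 ≈ -345.92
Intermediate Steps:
H(h) = 13/(2*h) (H(h) = 13/((2*h)) = 13*(1/(2*h)) = 13/(2*h))
-347 + H(6) = -347 + (13/2)/6 = -347 + (13/2)*(⅙) = -347 + 13/12 = -4151/12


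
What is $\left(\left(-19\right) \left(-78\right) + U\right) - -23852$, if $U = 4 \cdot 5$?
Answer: $25354$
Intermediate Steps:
$U = 20$
$\left(\left(-19\right) \left(-78\right) + U\right) - -23852 = \left(\left(-19\right) \left(-78\right) + 20\right) - -23852 = \left(1482 + 20\right) + 23852 = 1502 + 23852 = 25354$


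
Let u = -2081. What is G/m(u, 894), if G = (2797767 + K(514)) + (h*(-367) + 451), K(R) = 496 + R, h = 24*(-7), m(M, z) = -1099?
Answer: -2860884/1099 ≈ -2603.2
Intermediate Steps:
h = -168
G = 2860884 (G = (2797767 + (496 + 514)) + (-168*(-367) + 451) = (2797767 + 1010) + (61656 + 451) = 2798777 + 62107 = 2860884)
G/m(u, 894) = 2860884/(-1099) = 2860884*(-1/1099) = -2860884/1099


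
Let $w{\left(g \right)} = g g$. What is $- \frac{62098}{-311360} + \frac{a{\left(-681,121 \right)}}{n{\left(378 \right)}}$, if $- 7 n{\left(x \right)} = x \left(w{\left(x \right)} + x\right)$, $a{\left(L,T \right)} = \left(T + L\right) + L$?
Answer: $\frac{8585459219}{43012982880} \approx 0.1996$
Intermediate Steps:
$w{\left(g \right)} = g^{2}$
$a{\left(L,T \right)} = T + 2 L$ ($a{\left(L,T \right)} = \left(L + T\right) + L = T + 2 L$)
$n{\left(x \right)} = - \frac{x \left(x + x^{2}\right)}{7}$ ($n{\left(x \right)} = - \frac{x \left(x^{2} + x\right)}{7} = - \frac{x \left(x + x^{2}\right)}{7}$)
$- \frac{62098}{-311360} + \frac{a{\left(-681,121 \right)}}{n{\left(378 \right)}} = - \frac{62098}{-311360} + \frac{121 + 2 \left(-681\right)}{\left(- \frac{1}{7}\right) 378^{2} \left(1 + 378\right)} = \left(-62098\right) \left(- \frac{1}{311360}\right) + \frac{121 - 1362}{\left(- \frac{1}{7}\right) 142884 \cdot 379} = \frac{31049}{155680} - \frac{1241}{-7736148} = \frac{31049}{155680} - - \frac{1241}{7736148} = \frac{31049}{155680} + \frac{1241}{7736148} = \frac{8585459219}{43012982880}$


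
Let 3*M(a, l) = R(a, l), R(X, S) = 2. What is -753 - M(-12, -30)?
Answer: -2261/3 ≈ -753.67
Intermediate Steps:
M(a, l) = ⅔ (M(a, l) = (⅓)*2 = ⅔)
-753 - M(-12, -30) = -753 - 1*⅔ = -753 - ⅔ = -2261/3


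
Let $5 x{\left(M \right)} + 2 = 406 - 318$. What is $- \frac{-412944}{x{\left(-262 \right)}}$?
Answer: $\frac{1032360}{43} \approx 24008.0$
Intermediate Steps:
$x{\left(M \right)} = \frac{86}{5}$ ($x{\left(M \right)} = - \frac{2}{5} + \frac{406 - 318}{5} = - \frac{2}{5} + \frac{1}{5} \cdot 88 = - \frac{2}{5} + \frac{88}{5} = \frac{86}{5}$)
$- \frac{-412944}{x{\left(-262 \right)}} = - \frac{-412944}{\frac{86}{5}} = - \frac{\left(-412944\right) 5}{86} = \left(-1\right) \left(- \frac{1032360}{43}\right) = \frac{1032360}{43}$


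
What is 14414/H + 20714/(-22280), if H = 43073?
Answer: -285535101/479833220 ≈ -0.59507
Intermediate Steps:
14414/H + 20714/(-22280) = 14414/43073 + 20714/(-22280) = 14414*(1/43073) + 20714*(-1/22280) = 14414/43073 - 10357/11140 = -285535101/479833220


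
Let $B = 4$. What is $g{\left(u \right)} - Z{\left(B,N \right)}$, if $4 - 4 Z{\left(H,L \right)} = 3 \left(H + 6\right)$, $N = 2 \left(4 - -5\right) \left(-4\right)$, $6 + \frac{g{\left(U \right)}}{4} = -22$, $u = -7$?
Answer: $- \frac{211}{2} \approx -105.5$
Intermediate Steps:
$g{\left(U \right)} = -112$ ($g{\left(U \right)} = -24 + 4 \left(-22\right) = -24 - 88 = -112$)
$N = -72$ ($N = 2 \left(4 + 5\right) \left(-4\right) = 2 \cdot 9 \left(-4\right) = 18 \left(-4\right) = -72$)
$Z{\left(H,L \right)} = - \frac{7}{2} - \frac{3 H}{4}$ ($Z{\left(H,L \right)} = 1 - \frac{3 \left(H + 6\right)}{4} = 1 - \frac{3 \left(6 + H\right)}{4} = 1 - \frac{18 + 3 H}{4} = 1 - \left(\frac{9}{2} + \frac{3 H}{4}\right) = - \frac{7}{2} - \frac{3 H}{4}$)
$g{\left(u \right)} - Z{\left(B,N \right)} = -112 - \left(- \frac{7}{2} - 3\right) = -112 - - \frac{13}{2} = -112 + \frac{13}{2} = - \frac{211}{2}$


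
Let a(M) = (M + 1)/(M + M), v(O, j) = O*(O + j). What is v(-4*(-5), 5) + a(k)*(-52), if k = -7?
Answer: 3344/7 ≈ 477.71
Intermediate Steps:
a(M) = (1 + M)/(2*M) (a(M) = (1 + M)/((2*M)) = (1 + M)*(1/(2*M)) = (1 + M)/(2*M))
v(-4*(-5), 5) + a(k)*(-52) = (-4*(-5))*(-4*(-5) + 5) + ((½)*(1 - 7)/(-7))*(-52) = 20*(20 + 5) + ((½)*(-⅐)*(-6))*(-52) = 20*25 + (3/7)*(-52) = 500 - 156/7 = 3344/7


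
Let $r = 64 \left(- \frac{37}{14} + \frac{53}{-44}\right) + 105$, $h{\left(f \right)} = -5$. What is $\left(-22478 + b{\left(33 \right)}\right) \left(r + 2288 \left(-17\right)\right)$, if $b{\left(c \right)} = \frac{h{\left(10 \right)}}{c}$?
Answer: $\frac{2229689017393}{2541} \approx 8.7749 \cdot 10^{8}$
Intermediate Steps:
$r = - \frac{10875}{77}$ ($r = 64 \left(\left(-37\right) \frac{1}{14} + 53 \left(- \frac{1}{44}\right)\right) + 105 = 64 \left(- \frac{37}{14} - \frac{53}{44}\right) + 105 = 64 \left(- \frac{1185}{308}\right) + 105 = - \frac{18960}{77} + 105 = - \frac{10875}{77} \approx -141.23$)
$b{\left(c \right)} = - \frac{5}{c}$
$\left(-22478 + b{\left(33 \right)}\right) \left(r + 2288 \left(-17\right)\right) = \left(-22478 - \frac{5}{33}\right) \left(- \frac{10875}{77} + 2288 \left(-17\right)\right) = \left(-22478 - \frac{5}{33}\right) \left(- \frac{10875}{77} - 38896\right) = \left(-22478 - \frac{5}{33}\right) \left(- \frac{3005867}{77}\right) = \left(- \frac{741779}{33}\right) \left(- \frac{3005867}{77}\right) = \frac{2229689017393}{2541}$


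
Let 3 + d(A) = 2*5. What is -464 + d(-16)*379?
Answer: 2189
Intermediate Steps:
d(A) = 7 (d(A) = -3 + 2*5 = -3 + 10 = 7)
-464 + d(-16)*379 = -464 + 7*379 = -464 + 2653 = 2189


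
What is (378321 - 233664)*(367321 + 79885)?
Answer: 64691478342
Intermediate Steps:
(378321 - 233664)*(367321 + 79885) = 144657*447206 = 64691478342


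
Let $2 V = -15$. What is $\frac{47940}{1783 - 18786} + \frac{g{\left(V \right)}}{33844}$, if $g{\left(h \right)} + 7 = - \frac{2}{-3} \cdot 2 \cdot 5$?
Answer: $- \frac{4867461083}{1726348596} \approx -2.8195$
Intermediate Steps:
$V = - \frac{15}{2}$ ($V = \frac{1}{2} \left(-15\right) = - \frac{15}{2} \approx -7.5$)
$g{\left(h \right)} = - \frac{1}{3}$ ($g{\left(h \right)} = -7 + - \frac{2}{-3} \cdot 2 \cdot 5 = -7 + \left(-2\right) \left(- \frac{1}{3}\right) 2 \cdot 5 = -7 + \frac{2}{3} \cdot 2 \cdot 5 = -7 + \frac{4}{3} \cdot 5 = -7 + \frac{20}{3} = - \frac{1}{3}$)
$\frac{47940}{1783 - 18786} + \frac{g{\left(V \right)}}{33844} = \frac{47940}{1783 - 18786} - \frac{1}{3 \cdot 33844} = \frac{47940}{-17003} - \frac{1}{101532} = 47940 \left(- \frac{1}{17003}\right) - \frac{1}{101532} = - \frac{47940}{17003} - \frac{1}{101532} = - \frac{4867461083}{1726348596}$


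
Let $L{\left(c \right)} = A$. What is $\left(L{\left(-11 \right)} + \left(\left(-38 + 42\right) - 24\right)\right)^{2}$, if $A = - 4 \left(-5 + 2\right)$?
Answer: $64$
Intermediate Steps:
$A = 12$ ($A = \left(-4\right) \left(-3\right) = 12$)
$L{\left(c \right)} = 12$
$\left(L{\left(-11 \right)} + \left(\left(-38 + 42\right) - 24\right)\right)^{2} = \left(12 + \left(\left(-38 + 42\right) - 24\right)\right)^{2} = \left(12 + \left(4 - 24\right)\right)^{2} = \left(12 - 20\right)^{2} = \left(-8\right)^{2} = 64$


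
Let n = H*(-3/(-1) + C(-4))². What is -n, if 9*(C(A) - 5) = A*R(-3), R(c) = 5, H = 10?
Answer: -27040/81 ≈ -333.83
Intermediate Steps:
C(A) = 5 + 5*A/9 (C(A) = 5 + (A*5)/9 = 5 + (5*A)/9 = 5 + 5*A/9)
n = 27040/81 (n = 10*(-3/(-1) + (5 + (5/9)*(-4)))² = 10*(-3*(-1) + (5 - 20/9))² = 10*(3 + 25/9)² = 10*(52/9)² = 10*(2704/81) = 27040/81 ≈ 333.83)
-n = -1*27040/81 = -27040/81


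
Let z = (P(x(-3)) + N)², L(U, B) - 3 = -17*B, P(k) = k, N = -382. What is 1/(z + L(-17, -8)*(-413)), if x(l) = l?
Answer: 1/90818 ≈ 1.1011e-5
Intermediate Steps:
L(U, B) = 3 - 17*B
z = 148225 (z = (-3 - 382)² = (-385)² = 148225)
1/(z + L(-17, -8)*(-413)) = 1/(148225 + (3 - 17*(-8))*(-413)) = 1/(148225 + (3 + 136)*(-413)) = 1/(148225 + 139*(-413)) = 1/(148225 - 57407) = 1/90818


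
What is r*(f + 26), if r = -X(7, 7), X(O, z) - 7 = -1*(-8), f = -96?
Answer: 1050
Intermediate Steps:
X(O, z) = 15 (X(O, z) = 7 - 1*(-8) = 7 + 8 = 15)
r = -15 (r = -1*15 = -15)
r*(f + 26) = -15*(-96 + 26) = -15*(-70) = 1050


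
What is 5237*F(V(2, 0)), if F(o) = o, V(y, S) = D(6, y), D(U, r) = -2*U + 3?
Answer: -47133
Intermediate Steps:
D(U, r) = 3 - 2*U
V(y, S) = -9 (V(y, S) = 3 - 2*6 = 3 - 12 = -9)
5237*F(V(2, 0)) = 5237*(-9) = -47133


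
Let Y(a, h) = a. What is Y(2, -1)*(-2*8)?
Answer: -32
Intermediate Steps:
Y(2, -1)*(-2*8) = 2*(-2*8) = 2*(-16) = -32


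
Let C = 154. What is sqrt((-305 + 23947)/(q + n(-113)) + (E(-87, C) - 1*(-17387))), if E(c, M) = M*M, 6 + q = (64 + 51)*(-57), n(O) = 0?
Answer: sqrt(269653141)/81 ≈ 202.73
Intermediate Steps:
q = -6561 (q = -6 + (64 + 51)*(-57) = -6 + 115*(-57) = -6 - 6555 = -6561)
E(c, M) = M**2
sqrt((-305 + 23947)/(q + n(-113)) + (E(-87, C) - 1*(-17387))) = sqrt((-305 + 23947)/(-6561 + 0) + (154**2 - 1*(-17387))) = sqrt(23642/(-6561) + (23716 + 17387)) = sqrt(23642*(-1/6561) + 41103) = sqrt(-23642/6561 + 41103) = sqrt(269653141/6561) = sqrt(269653141)/81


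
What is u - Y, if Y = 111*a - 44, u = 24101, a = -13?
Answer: 25588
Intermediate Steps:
Y = -1487 (Y = 111*(-13) - 44 = -1443 - 44 = -1487)
u - Y = 24101 - 1*(-1487) = 24101 + 1487 = 25588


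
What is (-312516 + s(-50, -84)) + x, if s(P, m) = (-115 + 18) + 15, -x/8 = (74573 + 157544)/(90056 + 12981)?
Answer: -32211017062/103037 ≈ -3.1262e+5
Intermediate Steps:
x = -1856936/103037 (x = -8*(74573 + 157544)/(90056 + 12981) = -1856936/103037 ≈ -18.022)
s(P, m) = -82 (s(P, m) = -97 + 15 = -82)
(-312516 + s(-50, -84)) + x = (-312516 - 82) - 1856936/103037 = -312598 - 1856936/103037 = -32211017062/103037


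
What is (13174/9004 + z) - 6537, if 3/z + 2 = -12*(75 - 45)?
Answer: -2662783700/407431 ≈ -6535.5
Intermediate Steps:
z = -3/362 (z = 3/(-2 - 12*(75 - 45)) = 3/(-2 - 12*30) = 3/(-2 - 360) = 3/(-362) = 3*(-1/362) = -3/362 ≈ -0.0082873)
(13174/9004 + z) - 6537 = (13174/9004 - 3/362) - 6537 = (13174*(1/9004) - 3/362) - 6537 = (6587/4502 - 3/362) - 6537 = 592747/407431 - 6537 = -2662783700/407431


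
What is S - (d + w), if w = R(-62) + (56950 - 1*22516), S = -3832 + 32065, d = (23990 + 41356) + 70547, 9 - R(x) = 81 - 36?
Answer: -142058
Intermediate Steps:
R(x) = -36 (R(x) = 9 - (81 - 36) = 9 - 1*45 = 9 - 45 = -36)
d = 135893 (d = 65346 + 70547 = 135893)
S = 28233
w = 34398 (w = -36 + (56950 - 1*22516) = -36 + (56950 - 22516) = -36 + 34434 = 34398)
S - (d + w) = 28233 - (135893 + 34398) = 28233 - 1*170291 = 28233 - 170291 = -142058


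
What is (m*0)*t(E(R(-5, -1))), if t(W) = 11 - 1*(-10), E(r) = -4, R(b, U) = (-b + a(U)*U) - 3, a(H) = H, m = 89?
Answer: 0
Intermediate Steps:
R(b, U) = -3 + U² - b (R(b, U) = (-b + U*U) - 3 = (-b + U²) - 3 = (U² - b) - 3 = -3 + U² - b)
t(W) = 21 (t(W) = 11 + 10 = 21)
(m*0)*t(E(R(-5, -1))) = (89*0)*21 = 0*21 = 0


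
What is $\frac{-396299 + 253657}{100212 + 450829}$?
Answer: $- \frac{142642}{551041} \approx -0.25886$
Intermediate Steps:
$\frac{-396299 + 253657}{100212 + 450829} = - \frac{142642}{551041}$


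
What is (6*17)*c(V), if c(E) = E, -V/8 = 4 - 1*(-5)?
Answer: -7344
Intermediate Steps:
V = -72 (V = -8*(4 - 1*(-5)) = -8*(4 + 5) = -8*9 = -72)
(6*17)*c(V) = (6*17)*(-72) = 102*(-72) = -7344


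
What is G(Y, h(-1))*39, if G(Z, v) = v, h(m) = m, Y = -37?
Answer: -39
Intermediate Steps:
G(Y, h(-1))*39 = -1*39 = -39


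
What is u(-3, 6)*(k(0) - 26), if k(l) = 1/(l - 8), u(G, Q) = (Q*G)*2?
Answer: 1881/2 ≈ 940.50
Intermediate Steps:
u(G, Q) = 2*G*Q (u(G, Q) = (G*Q)*2 = 2*G*Q)
k(l) = 1/(-8 + l)
u(-3, 6)*(k(0) - 26) = (2*(-3)*6)*(1/(-8 + 0) - 26) = -36*(1/(-8) - 26) = -36*(-1/8 - 26) = -36*(-209/8) = 1881/2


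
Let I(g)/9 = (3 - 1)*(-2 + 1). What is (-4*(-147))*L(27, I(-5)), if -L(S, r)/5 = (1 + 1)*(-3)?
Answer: 17640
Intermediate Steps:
I(g) = -18 (I(g) = 9*((3 - 1)*(-2 + 1)) = 9*(2*(-1)) = 9*(-2) = -18)
L(S, r) = 30 (L(S, r) = -5*(1 + 1)*(-3) = -10*(-3) = -5*(-6) = 30)
(-4*(-147))*L(27, I(-5)) = -4*(-147)*30 = 588*30 = 17640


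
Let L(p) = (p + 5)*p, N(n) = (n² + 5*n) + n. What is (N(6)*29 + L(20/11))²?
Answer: 64591205904/14641 ≈ 4.4117e+6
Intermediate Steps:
N(n) = n² + 6*n
L(p) = p*(5 + p) (L(p) = (5 + p)*p = p*(5 + p))
(N(6)*29 + L(20/11))² = ((6*(6 + 6))*29 + (20/11)*(5 + 20/11))² = ((6*12)*29 + (20*(1/11))*(5 + 20*(1/11)))² = (72*29 + 20*(5 + 20/11)/11)² = (2088 + (20/11)*(75/11))² = (2088 + 1500/121)² = (254148/121)² = 64591205904/14641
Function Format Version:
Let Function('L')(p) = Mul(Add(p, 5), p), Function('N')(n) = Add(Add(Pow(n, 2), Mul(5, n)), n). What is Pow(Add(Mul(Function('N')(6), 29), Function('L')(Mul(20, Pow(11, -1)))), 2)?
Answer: Rational(64591205904, 14641) ≈ 4.4117e+6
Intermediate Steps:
Function('N')(n) = Add(Pow(n, 2), Mul(6, n))
Function('L')(p) = Mul(p, Add(5, p)) (Function('L')(p) = Mul(Add(5, p), p) = Mul(p, Add(5, p)))
Pow(Add(Mul(Function('N')(6), 29), Function('L')(Mul(20, Pow(11, -1)))), 2) = Pow(Add(Mul(Mul(6, Add(6, 6)), 29), Mul(Mul(20, Pow(11, -1)), Add(5, Mul(20, Pow(11, -1))))), 2) = Pow(Add(Mul(Mul(6, 12), 29), Mul(Mul(20, Rational(1, 11)), Add(5, Mul(20, Rational(1, 11))))), 2) = Pow(Add(Mul(72, 29), Mul(Rational(20, 11), Add(5, Rational(20, 11)))), 2) = Pow(Add(2088, Mul(Rational(20, 11), Rational(75, 11))), 2) = Pow(Add(2088, Rational(1500, 121)), 2) = Pow(Rational(254148, 121), 2) = Rational(64591205904, 14641)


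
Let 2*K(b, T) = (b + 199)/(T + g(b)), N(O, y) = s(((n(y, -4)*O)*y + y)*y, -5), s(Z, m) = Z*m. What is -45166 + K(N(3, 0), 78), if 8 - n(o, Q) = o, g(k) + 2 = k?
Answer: -6865033/152 ≈ -45165.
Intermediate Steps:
g(k) = -2 + k
n(o, Q) = 8 - o
N(O, y) = -5*y*(y + O*y*(8 - y)) (N(O, y) = ((((8 - y)*O)*y + y)*y)*(-5) = (((O*(8 - y))*y + y)*y)*(-5) = ((O*y*(8 - y) + y)*y)*(-5) = ((y + O*y*(8 - y))*y)*(-5) = (y*(y + O*y*(8 - y)))*(-5) = -5*y*(y + O*y*(8 - y)))
K(b, T) = (199 + b)/(2*(-2 + T + b)) (K(b, T) = ((b + 199)/(T + (-2 + b)))/2 = ((199 + b)/(-2 + T + b))/2 = (199 + b)/(2*(-2 + T + b)))
-45166 + K(N(3, 0), 78) = -45166 + (199 + 5*0**2*(-1 + 3*(-8 + 0)))/(2*(-2 + 78 + 5*0**2*(-1 + 3*(-8 + 0)))) = -45166 + (199 + 5*0*(-1 + 3*(-8)))/(2*(-2 + 78 + 5*0*(-1 + 3*(-8)))) = -45166 + (199 + 5*0*(-1 - 24))/(2*(-2 + 78 + 5*0*(-1 - 24))) = -45166 + (199 + 5*0*(-25))/(2*(-2 + 78 + 5*0*(-25))) = -45166 + (199 + 0)/(2*(-2 + 78 + 0)) = -45166 + (1/2)*199/76 = -45166 + (1/2)*(1/76)*199 = -45166 + 199/152 = -6865033/152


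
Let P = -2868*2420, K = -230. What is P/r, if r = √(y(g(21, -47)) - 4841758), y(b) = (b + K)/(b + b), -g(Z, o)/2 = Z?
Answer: 63096*I*√85408554/184867 ≈ 3154.2*I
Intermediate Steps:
g(Z, o) = -2*Z
P = -6940560
y(b) = (-230 + b)/(2*b) (y(b) = (b - 230)/(b + b) = (-230 + b)/((2*b)) = (-230 + b)*(1/(2*b)) = (-230 + b)/(2*b))
r = 5*I*√85408554/21 (r = √((-230 - 2*21)/(2*((-2*21))) - 4841758) = √((½)*(-230 - 42)/(-42) - 4841758) = √((½)*(-1/42)*(-272) - 4841758) = √(68/21 - 4841758) = √(-101676850/21) = 5*I*√85408554/21 ≈ 2200.4*I)
P/r = -6940560*(-I*√85408554/20335370) = -(-63096)*I*√85408554/184867 = 63096*I*√85408554/184867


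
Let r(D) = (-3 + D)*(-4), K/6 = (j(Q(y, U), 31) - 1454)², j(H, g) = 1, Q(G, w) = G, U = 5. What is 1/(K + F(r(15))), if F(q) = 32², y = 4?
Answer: 1/12668278 ≈ 7.8937e-8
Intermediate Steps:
K = 12667254 (K = 6*(1 - 1454)² = 6*(-1453)² = 6*2111209 = 12667254)
r(D) = 12 - 4*D
F(q) = 1024
1/(K + F(r(15))) = 1/(12667254 + 1024) = 1/12668278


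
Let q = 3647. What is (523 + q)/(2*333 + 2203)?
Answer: 4170/2869 ≈ 1.4535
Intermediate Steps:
(523 + q)/(2*333 + 2203) = (523 + 3647)/(2*333 + 2203) = 4170/(666 + 2203) = 4170/2869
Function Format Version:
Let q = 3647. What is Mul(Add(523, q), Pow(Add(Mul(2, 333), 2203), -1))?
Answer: Rational(4170, 2869) ≈ 1.4535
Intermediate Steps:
Mul(Add(523, q), Pow(Add(Mul(2, 333), 2203), -1)) = Mul(Add(523, 3647), Pow(Add(Mul(2, 333), 2203), -1)) = Mul(4170, Pow(Add(666, 2203), -1)) = Mul(4170, Pow(2869, -1)) = Mul(4170, Rational(1, 2869)) = Rational(4170, 2869)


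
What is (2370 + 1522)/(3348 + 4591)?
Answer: 3892/7939 ≈ 0.49024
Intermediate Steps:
(2370 + 1522)/(3348 + 4591) = 3892/7939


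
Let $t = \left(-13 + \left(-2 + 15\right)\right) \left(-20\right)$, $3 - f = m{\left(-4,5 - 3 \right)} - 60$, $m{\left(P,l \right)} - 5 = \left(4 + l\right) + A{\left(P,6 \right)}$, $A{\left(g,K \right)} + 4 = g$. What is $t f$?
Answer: $0$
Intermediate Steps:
$A{\left(g,K \right)} = -4 + g$
$m{\left(P,l \right)} = 5 + P + l$ ($m{\left(P,l \right)} = 5 + \left(\left(4 + l\right) + \left(-4 + P\right)\right) = 5 + \left(P + l\right) = 5 + P + l$)
$f = 60$ ($f = 3 - \left(\left(5 - 4 + \left(5 - 3\right)\right) - 60\right) = 3 - \left(\left(5 - 4 + 2\right) - 60\right) = 3 - \left(3 - 60\right) = 3 - -57 = 3 + 57 = 60$)
$t = 0$ ($t = \left(-13 + 13\right) \left(-20\right) = 0 \left(-20\right) = 0$)
$t f = 0 \cdot 60 = 0$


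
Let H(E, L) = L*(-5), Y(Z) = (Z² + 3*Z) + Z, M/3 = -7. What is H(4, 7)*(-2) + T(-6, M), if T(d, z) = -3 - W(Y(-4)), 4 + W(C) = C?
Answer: 71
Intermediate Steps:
M = -21 (M = 3*(-7) = -21)
Y(Z) = Z² + 4*Z
W(C) = -4 + C
T(d, z) = 1 (T(d, z) = -3 - (-4 - 4*(4 - 4)) = -3 - (-4 - 4*0) = -3 - (-4 + 0) = -3 - 1*(-4) = -3 + 4 = 1)
H(E, L) = -5*L
H(4, 7)*(-2) + T(-6, M) = -5*7*(-2) + 1 = -35*(-2) + 1 = 70 + 1 = 71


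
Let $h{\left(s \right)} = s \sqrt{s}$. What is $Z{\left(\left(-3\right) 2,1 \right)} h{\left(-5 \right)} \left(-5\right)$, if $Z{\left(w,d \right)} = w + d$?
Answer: $- 125 i \sqrt{5} \approx - 279.51 i$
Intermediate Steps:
$h{\left(s \right)} = s^{\frac{3}{2}}$
$Z{\left(w,d \right)} = d + w$
$Z{\left(\left(-3\right) 2,1 \right)} h{\left(-5 \right)} \left(-5\right) = \left(1 - 6\right) \left(-5\right)^{\frac{3}{2}} \left(-5\right) = \left(1 - 6\right) \left(- 5 i \sqrt{5}\right) \left(-5\right) = - 5 \left(- 5 i \sqrt{5}\right) \left(-5\right) = 25 i \sqrt{5} \left(-5\right) = - 125 i \sqrt{5}$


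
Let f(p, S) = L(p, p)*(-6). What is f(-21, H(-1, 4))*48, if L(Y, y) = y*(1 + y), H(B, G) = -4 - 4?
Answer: -120960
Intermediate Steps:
H(B, G) = -8
f(p, S) = -6*p*(1 + p) (f(p, S) = (p*(1 + p))*(-6) = -6*p*(1 + p))
f(-21, H(-1, 4))*48 = -6*(-21)*(1 - 21)*48 = -6*(-21)*(-20)*48 = -2520*48 = -120960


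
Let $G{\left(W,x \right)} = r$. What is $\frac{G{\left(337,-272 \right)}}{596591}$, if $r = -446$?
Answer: $- \frac{446}{596591} \approx -0.00074758$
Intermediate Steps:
$G{\left(W,x \right)} = -446$
$\frac{G{\left(337,-272 \right)}}{596591} = - \frac{446}{596591}$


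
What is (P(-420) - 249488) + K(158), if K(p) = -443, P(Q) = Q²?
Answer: -73531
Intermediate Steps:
(P(-420) - 249488) + K(158) = ((-420)² - 249488) - 443 = (176400 - 249488) - 443 = -73088 - 443 = -73531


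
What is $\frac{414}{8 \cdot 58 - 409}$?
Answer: $\frac{414}{55} \approx 7.5273$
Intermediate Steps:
$\frac{414}{8 \cdot 58 - 409} = \frac{414}{464 - 409} = \frac{414}{55}$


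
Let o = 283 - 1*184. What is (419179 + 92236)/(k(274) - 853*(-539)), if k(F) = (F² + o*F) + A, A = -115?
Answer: 511415/561854 ≈ 0.91023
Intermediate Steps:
o = 99 (o = 283 - 184 = 99)
k(F) = -115 + F² + 99*F (k(F) = (F² + 99*F) - 115 = -115 + F² + 99*F)
(419179 + 92236)/(k(274) - 853*(-539)) = (419179 + 92236)/((-115 + 274² + 99*274) - 853*(-539)) = 511415/((-115 + 75076 + 27126) + 459767) = 511415/(102087 + 459767) = 511415/561854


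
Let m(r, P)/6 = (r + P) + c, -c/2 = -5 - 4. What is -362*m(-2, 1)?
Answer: -36924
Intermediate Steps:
c = 18 (c = -2*(-5 - 4) = -2*(-9) = 18)
m(r, P) = 108 + 6*P + 6*r (m(r, P) = 6*((r + P) + 18) = 6*((P + r) + 18) = 6*(18 + P + r) = 108 + 6*P + 6*r)
-362*m(-2, 1) = -362*(108 + 6*1 + 6*(-2)) = -362*(108 + 6 - 12) = -362*102 = -36924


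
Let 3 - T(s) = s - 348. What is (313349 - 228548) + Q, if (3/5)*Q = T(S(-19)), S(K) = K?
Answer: 256253/3 ≈ 85418.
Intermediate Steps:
T(s) = 351 - s (T(s) = 3 - (s - 348) = 3 - (-348 + s) = 3 + (348 - s) = 351 - s)
Q = 1850/3 (Q = 5*(351 - 1*(-19))/3 = 5*(351 + 19)/3 = (5/3)*370 = 1850/3 ≈ 616.67)
(313349 - 228548) + Q = (313349 - 228548) + 1850/3 = 84801 + 1850/3 = 256253/3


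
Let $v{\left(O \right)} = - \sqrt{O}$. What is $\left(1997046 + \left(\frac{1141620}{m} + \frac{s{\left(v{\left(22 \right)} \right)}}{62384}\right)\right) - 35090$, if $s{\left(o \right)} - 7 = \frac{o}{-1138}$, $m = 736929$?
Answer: $\frac{4295059424311819}{2189170416} + \frac{\sqrt{22}}{70992992} \approx 1.962 \cdot 10^{6}$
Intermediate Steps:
$s{\left(o \right)} = 7 - \frac{o}{1138}$ ($s{\left(o \right)} = 7 + \frac{o}{-1138} = 7 + o \left(- \frac{1}{1138}\right) = 7 - \frac{o}{1138}$)
$\left(1997046 + \left(\frac{1141620}{m} + \frac{s{\left(v{\left(22 \right)} \right)}}{62384}\right)\right) - 35090 = \left(1997046 + \left(\frac{1141620}{736929} + \frac{7 - \frac{\left(-1\right) \sqrt{22}}{1138}}{62384}\right)\right) - 35090 = \left(1997046 + \left(1141620 \cdot \frac{1}{736929} + \left(7 + \frac{\sqrt{22}}{1138}\right) \frac{1}{62384}\right)\right) - 35090 = \left(1997046 + \left(\frac{380540}{245643} + \left(\frac{1}{8912} + \frac{\sqrt{22}}{70992992}\right)\right)\right) - 35090 = \left(1997046 + \left(\frac{3391618123}{2189170416} + \frac{\sqrt{22}}{70992992}\right)\right) - 35090 = \left(\frac{4371877414209259}{2189170416} + \frac{\sqrt{22}}{70992992}\right) - 35090 = \frac{4295059424311819}{2189170416} + \frac{\sqrt{22}}{70992992}$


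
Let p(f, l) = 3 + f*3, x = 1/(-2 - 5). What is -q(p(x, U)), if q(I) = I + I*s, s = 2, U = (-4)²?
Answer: -54/7 ≈ -7.7143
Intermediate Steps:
U = 16
x = -⅐ (x = 1/(-7) = -⅐ ≈ -0.14286)
p(f, l) = 3 + 3*f
q(I) = 3*I (q(I) = I + I*2 = I + 2*I = 3*I)
-q(p(x, U)) = -3*(3 + 3*(-⅐)) = -3*(3 - 3/7) = -3*18/7 = -1*54/7 = -54/7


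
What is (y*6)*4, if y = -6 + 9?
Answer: 72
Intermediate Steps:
y = 3
(y*6)*4 = (3*6)*4 = 18*4 = 72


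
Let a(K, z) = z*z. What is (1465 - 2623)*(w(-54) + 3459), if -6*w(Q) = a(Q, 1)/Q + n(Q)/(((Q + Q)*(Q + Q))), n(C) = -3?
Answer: -15573483625/3888 ≈ -4.0055e+6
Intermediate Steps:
a(K, z) = z**2
w(Q) = -1/(6*Q) + 1/(8*Q**2) (w(Q) = -(1**2/Q - 3/(Q + Q)**2)/6 = -(1/Q - 3*1/(4*Q**2))/6 = -(1/Q - 3/(4*Q**2))/6 = -1/(6*Q) + 1/(8*Q**2))
(1465 - 2623)*(w(-54) + 3459) = (1465 - 2623)*((1/24)*(3 - 4*(-54))/(-54)**2 + 3459) = -1158*((1/24)*(1/2916)*(3 + 216) + 3459) = -1158*((1/24)*(1/2916)*219 + 3459) = -1158*(73/23328 + 3459) = -1158*80691625/23328 = -15573483625/3888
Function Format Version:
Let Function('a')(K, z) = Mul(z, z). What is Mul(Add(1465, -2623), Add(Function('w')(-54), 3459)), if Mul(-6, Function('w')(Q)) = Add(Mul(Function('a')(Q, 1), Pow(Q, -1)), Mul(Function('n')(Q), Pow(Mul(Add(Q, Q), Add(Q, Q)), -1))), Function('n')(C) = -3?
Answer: Rational(-15573483625, 3888) ≈ -4.0055e+6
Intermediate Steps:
Function('a')(K, z) = Pow(z, 2)
Function('w')(Q) = Add(Mul(Rational(-1, 6), Pow(Q, -1)), Mul(Rational(1, 8), Pow(Q, -2))) (Function('w')(Q) = Mul(Rational(-1, 6), Add(Mul(Pow(1, 2), Pow(Q, -1)), Mul(-3, Pow(Mul(Add(Q, Q), Add(Q, Q)), -1)))) = Mul(Rational(-1, 6), Add(Mul(1, Pow(Q, -1)), Mul(-3, Pow(Mul(Mul(2, Q), Mul(2, Q)), -1)))) = Mul(Rational(-1, 6), Add(Pow(Q, -1), Mul(-3, Pow(Mul(4, Pow(Q, 2)), -1)))) = Mul(Rational(-1, 6), Add(Pow(Q, -1), Mul(-3, Mul(Rational(1, 4), Pow(Q, -2))))) = Mul(Rational(-1, 6), Add(Pow(Q, -1), Mul(Rational(-3, 4), Pow(Q, -2)))) = Add(Mul(Rational(-1, 6), Pow(Q, -1)), Mul(Rational(1, 8), Pow(Q, -2))))
Mul(Add(1465, -2623), Add(Function('w')(-54), 3459)) = Mul(Add(1465, -2623), Add(Mul(Rational(1, 24), Pow(-54, -2), Add(3, Mul(-4, -54))), 3459)) = Mul(-1158, Add(Mul(Rational(1, 24), Rational(1, 2916), Add(3, 216)), 3459)) = Mul(-1158, Add(Mul(Rational(1, 24), Rational(1, 2916), 219), 3459)) = Mul(-1158, Add(Rational(73, 23328), 3459)) = Mul(-1158, Rational(80691625, 23328)) = Rational(-15573483625, 3888)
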